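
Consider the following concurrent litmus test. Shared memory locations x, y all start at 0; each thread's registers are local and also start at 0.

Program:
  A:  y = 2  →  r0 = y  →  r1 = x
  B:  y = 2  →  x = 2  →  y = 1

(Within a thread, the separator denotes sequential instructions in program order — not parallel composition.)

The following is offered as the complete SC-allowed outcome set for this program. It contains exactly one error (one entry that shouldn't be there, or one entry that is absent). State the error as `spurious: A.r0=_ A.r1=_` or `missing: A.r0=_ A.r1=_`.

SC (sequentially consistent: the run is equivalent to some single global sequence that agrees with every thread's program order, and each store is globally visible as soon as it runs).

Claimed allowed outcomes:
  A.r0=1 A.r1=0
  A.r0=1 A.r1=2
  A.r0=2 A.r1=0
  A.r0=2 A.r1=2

outcome vector order: (A.r0,A.r1)
SC (3): (1,2), (2,0), (2,2)
claimed∖SC = {(1,0)}

spurious: A.r0=1 A.r1=0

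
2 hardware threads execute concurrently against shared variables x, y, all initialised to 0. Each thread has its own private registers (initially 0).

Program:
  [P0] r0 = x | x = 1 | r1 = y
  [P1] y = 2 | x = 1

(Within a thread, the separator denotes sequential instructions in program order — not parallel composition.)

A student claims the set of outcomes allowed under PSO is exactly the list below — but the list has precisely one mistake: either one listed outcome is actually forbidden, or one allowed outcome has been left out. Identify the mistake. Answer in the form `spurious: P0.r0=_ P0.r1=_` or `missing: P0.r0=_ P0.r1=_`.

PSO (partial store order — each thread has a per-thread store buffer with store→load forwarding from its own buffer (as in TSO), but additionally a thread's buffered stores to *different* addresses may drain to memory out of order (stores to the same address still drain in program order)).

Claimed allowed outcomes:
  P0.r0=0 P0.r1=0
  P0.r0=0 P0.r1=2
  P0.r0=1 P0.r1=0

outcome vector order: (P0.r0,P0.r1)
under PSO → 00; 02; 10; 12
PSO∖claimed = {12}

missing: P0.r0=1 P0.r1=2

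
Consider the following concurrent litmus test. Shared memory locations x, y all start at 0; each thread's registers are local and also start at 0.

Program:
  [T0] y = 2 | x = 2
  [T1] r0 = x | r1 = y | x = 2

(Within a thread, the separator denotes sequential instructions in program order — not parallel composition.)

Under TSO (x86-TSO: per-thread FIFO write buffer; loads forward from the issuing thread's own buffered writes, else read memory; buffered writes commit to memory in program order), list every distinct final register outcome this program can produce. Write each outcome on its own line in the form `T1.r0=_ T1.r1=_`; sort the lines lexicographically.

outcome vector order: (T1.r0,T1.r1)
|TSO outcomes| = 3

T1.r0=0 T1.r1=0
T1.r0=0 T1.r1=2
T1.r0=2 T1.r1=2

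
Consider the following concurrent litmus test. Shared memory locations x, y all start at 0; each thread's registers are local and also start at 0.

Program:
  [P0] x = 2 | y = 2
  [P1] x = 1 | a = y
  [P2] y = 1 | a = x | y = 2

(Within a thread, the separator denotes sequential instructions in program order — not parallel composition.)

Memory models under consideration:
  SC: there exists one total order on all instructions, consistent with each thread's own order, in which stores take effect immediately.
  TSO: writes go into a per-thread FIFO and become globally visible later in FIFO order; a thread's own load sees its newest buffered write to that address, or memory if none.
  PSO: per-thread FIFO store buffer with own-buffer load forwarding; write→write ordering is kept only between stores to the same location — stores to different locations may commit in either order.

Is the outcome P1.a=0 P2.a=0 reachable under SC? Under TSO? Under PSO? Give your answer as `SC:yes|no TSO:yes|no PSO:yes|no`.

outcome vector order: (P1.a,P2.a)
under SC → 0/1 0/2 1/0 1/1 1/2 2/0 2/1 2/2
under TSO → 0/0 0/1 0/2 1/0 1/1 1/2 2/0 2/1 2/2
under PSO → 0/0 0/1 0/2 1/0 1/1 1/2 2/0 2/1 2/2
target 0/0 ∈ {TSO,PSO}

SC:no TSO:yes PSO:yes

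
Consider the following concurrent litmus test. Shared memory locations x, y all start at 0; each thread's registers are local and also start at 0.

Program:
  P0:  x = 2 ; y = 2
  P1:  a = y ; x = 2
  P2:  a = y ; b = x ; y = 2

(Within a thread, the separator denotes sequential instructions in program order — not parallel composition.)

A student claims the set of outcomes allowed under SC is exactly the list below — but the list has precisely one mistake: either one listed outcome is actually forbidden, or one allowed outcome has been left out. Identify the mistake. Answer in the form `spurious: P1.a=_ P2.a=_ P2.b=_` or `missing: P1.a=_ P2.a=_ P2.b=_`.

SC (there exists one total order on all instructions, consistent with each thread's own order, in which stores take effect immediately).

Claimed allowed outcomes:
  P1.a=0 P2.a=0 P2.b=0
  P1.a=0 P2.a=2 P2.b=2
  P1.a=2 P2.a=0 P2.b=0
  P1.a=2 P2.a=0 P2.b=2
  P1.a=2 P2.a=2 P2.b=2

outcome vector order: (P1.a,P2.a,P2.b)
[SC] allowed = {000 002 022 200 202 222}
SC∖claimed = {002}

missing: P1.a=0 P2.a=0 P2.b=2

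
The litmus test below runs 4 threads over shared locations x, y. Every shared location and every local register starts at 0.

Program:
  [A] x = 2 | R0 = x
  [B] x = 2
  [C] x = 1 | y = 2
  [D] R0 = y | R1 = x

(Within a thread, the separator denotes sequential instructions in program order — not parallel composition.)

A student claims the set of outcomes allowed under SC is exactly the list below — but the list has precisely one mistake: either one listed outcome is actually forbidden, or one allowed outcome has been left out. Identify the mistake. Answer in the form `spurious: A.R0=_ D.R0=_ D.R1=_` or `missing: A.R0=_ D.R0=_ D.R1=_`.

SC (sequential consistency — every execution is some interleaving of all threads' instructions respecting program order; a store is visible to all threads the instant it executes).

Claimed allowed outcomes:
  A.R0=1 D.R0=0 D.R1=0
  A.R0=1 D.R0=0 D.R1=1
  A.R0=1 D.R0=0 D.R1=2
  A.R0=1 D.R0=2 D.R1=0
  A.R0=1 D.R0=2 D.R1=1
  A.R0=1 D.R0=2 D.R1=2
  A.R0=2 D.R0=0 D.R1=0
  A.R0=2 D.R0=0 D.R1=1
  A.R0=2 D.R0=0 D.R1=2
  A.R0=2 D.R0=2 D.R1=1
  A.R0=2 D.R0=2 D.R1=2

spurious: A.R0=1 D.R0=2 D.R1=0

outcome vector order: (A.R0,D.R0,D.R1)
SC: 10 outcomes — {(1,0,0); (1,0,1); (1,0,2); (1,2,1); (1,2,2); (2,0,0); (2,0,1); (2,0,2); (2,2,1); (2,2,2)}
claimed∖SC = {(1,2,0)}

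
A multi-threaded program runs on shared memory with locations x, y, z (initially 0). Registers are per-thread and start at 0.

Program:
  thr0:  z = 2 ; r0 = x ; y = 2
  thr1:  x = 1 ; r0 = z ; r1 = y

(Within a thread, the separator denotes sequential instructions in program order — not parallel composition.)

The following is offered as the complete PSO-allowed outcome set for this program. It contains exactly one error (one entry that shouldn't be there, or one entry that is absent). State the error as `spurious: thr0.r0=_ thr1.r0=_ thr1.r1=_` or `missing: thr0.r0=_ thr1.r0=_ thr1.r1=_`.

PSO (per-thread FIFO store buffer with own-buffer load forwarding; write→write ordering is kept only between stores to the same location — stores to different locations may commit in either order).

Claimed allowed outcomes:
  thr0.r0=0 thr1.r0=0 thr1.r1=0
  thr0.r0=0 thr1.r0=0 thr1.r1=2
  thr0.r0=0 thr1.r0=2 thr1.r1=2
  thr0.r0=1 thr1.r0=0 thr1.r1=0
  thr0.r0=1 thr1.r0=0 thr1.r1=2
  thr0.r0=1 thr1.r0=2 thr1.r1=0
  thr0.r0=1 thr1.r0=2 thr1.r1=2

missing: thr0.r0=0 thr1.r0=2 thr1.r1=0

outcome vector order: (thr0.r0,thr1.r0,thr1.r1)
under PSO → 000, 002, 020, 022, 100, 102, 120, 122
PSO∖claimed = {020}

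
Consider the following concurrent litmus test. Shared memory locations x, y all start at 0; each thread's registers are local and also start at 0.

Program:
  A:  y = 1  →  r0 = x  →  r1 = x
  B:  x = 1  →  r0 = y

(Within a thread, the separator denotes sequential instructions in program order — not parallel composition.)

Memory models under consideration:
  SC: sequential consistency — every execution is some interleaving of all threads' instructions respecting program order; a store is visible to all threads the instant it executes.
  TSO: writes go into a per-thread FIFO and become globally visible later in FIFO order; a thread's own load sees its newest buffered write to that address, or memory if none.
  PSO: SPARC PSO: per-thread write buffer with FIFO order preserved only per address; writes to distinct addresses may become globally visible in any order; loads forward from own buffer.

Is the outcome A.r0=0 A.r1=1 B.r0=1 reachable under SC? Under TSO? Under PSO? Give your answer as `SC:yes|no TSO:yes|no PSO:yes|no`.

SC:yes TSO:yes PSO:yes

outcome vector order: (A.r0,A.r1,B.r0)
under SC → (0,0,1); (0,1,1); (1,1,0); (1,1,1)
under TSO → (0,0,0); (0,0,1); (0,1,0); (0,1,1); (1,1,0); (1,1,1)
under PSO → (0,0,0); (0,0,1); (0,1,0); (0,1,1); (1,1,0); (1,1,1)
target (0,1,1) ∈ {SC,TSO,PSO}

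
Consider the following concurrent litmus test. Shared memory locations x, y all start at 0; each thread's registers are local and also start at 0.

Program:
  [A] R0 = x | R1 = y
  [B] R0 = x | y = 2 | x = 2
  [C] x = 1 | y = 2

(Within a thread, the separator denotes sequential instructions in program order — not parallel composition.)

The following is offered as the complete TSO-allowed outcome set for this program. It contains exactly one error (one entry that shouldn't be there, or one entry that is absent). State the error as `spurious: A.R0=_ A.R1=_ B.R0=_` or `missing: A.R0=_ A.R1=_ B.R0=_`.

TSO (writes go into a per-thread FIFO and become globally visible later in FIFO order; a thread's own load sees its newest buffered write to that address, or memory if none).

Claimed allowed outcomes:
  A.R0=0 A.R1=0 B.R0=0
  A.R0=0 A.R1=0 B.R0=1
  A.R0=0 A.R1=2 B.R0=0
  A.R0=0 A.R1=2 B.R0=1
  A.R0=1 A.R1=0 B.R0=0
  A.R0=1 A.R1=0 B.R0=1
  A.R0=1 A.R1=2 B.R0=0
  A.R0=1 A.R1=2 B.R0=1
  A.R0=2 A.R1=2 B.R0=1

outcome vector order: (A.R0,A.R1,B.R0)
under TSO → (0,0,0); (0,0,1); (0,2,0); (0,2,1); (1,0,0); (1,0,1); (1,2,0); (1,2,1); (2,2,0); (2,2,1)
TSO∖claimed = {(2,2,0)}

missing: A.R0=2 A.R1=2 B.R0=0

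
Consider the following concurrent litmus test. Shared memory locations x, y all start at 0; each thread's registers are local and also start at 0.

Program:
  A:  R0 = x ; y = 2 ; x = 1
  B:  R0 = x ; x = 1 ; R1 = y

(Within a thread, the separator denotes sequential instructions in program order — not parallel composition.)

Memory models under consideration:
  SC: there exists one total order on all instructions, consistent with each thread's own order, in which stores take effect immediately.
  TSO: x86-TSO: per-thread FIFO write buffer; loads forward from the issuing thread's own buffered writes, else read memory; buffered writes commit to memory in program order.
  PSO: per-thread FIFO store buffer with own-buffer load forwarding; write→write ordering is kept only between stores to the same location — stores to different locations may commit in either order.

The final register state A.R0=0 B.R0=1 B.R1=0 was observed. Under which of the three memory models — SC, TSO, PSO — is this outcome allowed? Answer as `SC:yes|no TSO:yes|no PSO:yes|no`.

outcome vector order: (A.R0,B.R0,B.R1)
under SC → 0/0/0, 0/0/2, 0/1/2, 1/0/0, 1/0/2
under TSO → 0/0/0, 0/0/2, 0/1/2, 1/0/0, 1/0/2
under PSO → 0/0/0, 0/0/2, 0/1/0, 0/1/2, 1/0/0, 1/0/2
target 0/1/0 ∈ {PSO}

SC:no TSO:no PSO:yes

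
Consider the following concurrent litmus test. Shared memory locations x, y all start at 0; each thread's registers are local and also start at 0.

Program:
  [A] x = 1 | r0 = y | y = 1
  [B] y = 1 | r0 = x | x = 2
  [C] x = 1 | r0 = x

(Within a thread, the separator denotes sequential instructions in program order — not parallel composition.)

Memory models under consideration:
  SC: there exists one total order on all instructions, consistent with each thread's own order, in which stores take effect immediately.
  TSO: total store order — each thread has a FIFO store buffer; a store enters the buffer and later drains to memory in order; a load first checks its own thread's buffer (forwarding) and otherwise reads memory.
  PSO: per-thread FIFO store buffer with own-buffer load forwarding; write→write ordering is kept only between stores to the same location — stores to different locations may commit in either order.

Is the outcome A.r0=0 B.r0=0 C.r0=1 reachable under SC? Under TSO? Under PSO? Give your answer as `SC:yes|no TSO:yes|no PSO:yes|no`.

SC:no TSO:yes PSO:yes

outcome vector order: (A.r0,B.r0,C.r0)
[SC] allowed = {011 012 101 102 111 112}
[TSO] allowed = {001 002 011 012 101 102 111 112}
[PSO] allowed = {001 002 011 012 101 102 111 112}
target 001 ∈ {TSO,PSO}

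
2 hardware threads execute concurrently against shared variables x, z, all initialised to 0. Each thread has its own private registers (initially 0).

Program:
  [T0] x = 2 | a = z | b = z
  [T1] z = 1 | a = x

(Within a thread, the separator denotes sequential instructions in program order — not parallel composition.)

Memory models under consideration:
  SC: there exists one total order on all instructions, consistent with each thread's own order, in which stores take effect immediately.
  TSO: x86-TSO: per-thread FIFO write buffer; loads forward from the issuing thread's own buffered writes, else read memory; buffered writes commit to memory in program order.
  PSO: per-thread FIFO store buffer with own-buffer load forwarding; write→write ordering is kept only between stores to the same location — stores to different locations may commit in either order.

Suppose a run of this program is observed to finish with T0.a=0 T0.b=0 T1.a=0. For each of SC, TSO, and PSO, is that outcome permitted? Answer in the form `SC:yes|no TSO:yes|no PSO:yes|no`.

SC:no TSO:yes PSO:yes

outcome vector order: (T0.a,T0.b,T1.a)
SC: 4 outcomes — {0/0/2, 0/1/2, 1/1/0, 1/1/2}
TSO: 6 outcomes — {0/0/0, 0/0/2, 0/1/0, 0/1/2, 1/1/0, 1/1/2}
PSO: 6 outcomes — {0/0/0, 0/0/2, 0/1/0, 0/1/2, 1/1/0, 1/1/2}
target 0/0/0 ∈ {TSO,PSO}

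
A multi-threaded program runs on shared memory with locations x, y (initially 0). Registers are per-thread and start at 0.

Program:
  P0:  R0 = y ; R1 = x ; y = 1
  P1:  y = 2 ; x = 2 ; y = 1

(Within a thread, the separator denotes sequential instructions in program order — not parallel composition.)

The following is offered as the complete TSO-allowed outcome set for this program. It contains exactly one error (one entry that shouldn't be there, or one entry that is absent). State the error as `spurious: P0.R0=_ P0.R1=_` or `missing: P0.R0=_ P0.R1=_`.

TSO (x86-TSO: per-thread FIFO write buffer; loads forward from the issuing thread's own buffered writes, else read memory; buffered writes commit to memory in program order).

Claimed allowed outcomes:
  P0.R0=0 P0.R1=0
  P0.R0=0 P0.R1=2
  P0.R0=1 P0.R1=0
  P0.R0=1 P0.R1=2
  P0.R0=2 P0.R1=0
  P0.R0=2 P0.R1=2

spurious: P0.R0=1 P0.R1=0

outcome vector order: (P0.R0,P0.R1)
TSO (5): <0 0>, <0 2>, <1 2>, <2 0>, <2 2>
claimed∖TSO = {<1 0>}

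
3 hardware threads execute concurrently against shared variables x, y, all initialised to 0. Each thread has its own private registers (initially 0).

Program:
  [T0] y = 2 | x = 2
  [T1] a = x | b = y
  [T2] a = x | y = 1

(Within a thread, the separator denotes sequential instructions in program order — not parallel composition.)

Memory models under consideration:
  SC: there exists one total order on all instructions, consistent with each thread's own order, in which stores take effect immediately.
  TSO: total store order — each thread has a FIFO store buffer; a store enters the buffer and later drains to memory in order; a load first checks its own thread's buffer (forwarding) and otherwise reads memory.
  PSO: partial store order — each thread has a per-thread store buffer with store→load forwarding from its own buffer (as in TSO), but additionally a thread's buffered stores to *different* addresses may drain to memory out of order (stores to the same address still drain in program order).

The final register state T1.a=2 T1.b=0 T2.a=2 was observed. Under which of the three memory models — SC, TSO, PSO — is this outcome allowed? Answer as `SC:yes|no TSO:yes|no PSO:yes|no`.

outcome vector order: (T1.a,T1.b,T2.a)
[SC] allowed = {(0,0,0); (0,0,2); (0,1,0); (0,1,2); (0,2,0); (0,2,2); (2,1,0); (2,1,2); (2,2,0); (2,2,2)}
[TSO] allowed = {(0,0,0); (0,0,2); (0,1,0); (0,1,2); (0,2,0); (0,2,2); (2,1,0); (2,1,2); (2,2,0); (2,2,2)}
[PSO] allowed = {(0,0,0); (0,0,2); (0,1,0); (0,1,2); (0,2,0); (0,2,2); (2,0,0); (2,0,2); (2,1,0); (2,1,2); (2,2,0); (2,2,2)}
target (2,0,2) ∈ {PSO}

SC:no TSO:no PSO:yes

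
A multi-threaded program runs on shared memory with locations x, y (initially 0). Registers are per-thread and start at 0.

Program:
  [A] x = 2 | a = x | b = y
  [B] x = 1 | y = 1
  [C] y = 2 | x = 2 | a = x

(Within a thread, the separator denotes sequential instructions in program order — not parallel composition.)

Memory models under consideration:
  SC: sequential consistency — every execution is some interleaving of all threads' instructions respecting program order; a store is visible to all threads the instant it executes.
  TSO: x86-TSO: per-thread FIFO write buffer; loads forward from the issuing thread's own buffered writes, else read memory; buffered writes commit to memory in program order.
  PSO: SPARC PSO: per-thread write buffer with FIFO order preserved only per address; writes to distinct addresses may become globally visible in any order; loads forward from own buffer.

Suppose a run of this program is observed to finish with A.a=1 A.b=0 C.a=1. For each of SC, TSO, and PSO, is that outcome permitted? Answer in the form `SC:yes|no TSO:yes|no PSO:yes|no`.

SC:no TSO:no PSO:yes

outcome vector order: (A.a,A.b,C.a)
[SC] allowed = {(1,0,2); (1,1,1); (1,1,2); (1,2,1); (1,2,2); (2,0,1); (2,0,2); (2,1,1); (2,1,2); (2,2,1); (2,2,2)}
[TSO] allowed = {(1,0,2); (1,1,1); (1,1,2); (1,2,1); (1,2,2); (2,0,1); (2,0,2); (2,1,1); (2,1,2); (2,2,1); (2,2,2)}
[PSO] allowed = {(1,0,1); (1,0,2); (1,1,1); (1,1,2); (1,2,1); (1,2,2); (2,0,1); (2,0,2); (2,1,1); (2,1,2); (2,2,1); (2,2,2)}
target (1,0,1) ∈ {PSO}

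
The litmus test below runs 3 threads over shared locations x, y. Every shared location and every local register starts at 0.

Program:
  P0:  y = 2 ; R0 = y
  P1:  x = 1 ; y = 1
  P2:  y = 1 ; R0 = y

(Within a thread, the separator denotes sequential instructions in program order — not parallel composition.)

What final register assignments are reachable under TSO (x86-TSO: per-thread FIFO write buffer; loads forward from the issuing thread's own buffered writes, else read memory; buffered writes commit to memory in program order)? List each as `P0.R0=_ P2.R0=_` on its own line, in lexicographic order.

P0.R0=1 P2.R0=1
P0.R0=1 P2.R0=2
P0.R0=2 P2.R0=1
P0.R0=2 P2.R0=2

outcome vector order: (P0.R0,P2.R0)
|TSO outcomes| = 4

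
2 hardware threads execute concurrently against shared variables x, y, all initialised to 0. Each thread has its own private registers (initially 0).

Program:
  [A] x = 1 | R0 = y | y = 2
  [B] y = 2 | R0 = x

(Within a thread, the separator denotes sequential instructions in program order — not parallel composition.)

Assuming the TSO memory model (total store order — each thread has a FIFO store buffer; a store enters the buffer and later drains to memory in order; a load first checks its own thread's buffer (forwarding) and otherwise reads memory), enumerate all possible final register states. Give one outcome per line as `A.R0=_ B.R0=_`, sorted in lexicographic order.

A.R0=0 B.R0=0
A.R0=0 B.R0=1
A.R0=2 B.R0=0
A.R0=2 B.R0=1

outcome vector order: (A.R0,B.R0)
|TSO outcomes| = 4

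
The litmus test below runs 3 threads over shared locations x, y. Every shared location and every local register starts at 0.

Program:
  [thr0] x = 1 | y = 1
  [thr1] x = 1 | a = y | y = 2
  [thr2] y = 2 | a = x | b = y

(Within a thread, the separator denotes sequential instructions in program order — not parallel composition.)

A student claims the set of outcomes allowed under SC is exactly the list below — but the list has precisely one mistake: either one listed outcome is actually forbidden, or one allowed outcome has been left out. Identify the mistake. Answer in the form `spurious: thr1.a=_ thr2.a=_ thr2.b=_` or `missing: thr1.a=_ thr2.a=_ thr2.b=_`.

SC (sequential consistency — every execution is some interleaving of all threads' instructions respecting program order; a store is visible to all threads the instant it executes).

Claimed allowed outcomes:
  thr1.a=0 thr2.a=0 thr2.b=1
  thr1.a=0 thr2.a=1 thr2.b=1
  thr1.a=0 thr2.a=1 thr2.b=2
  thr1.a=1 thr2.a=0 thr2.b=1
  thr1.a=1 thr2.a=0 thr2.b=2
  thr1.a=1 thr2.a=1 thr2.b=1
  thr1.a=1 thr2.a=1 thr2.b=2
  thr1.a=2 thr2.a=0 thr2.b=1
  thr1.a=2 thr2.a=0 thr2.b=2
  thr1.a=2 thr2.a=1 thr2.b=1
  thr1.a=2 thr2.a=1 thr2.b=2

outcome vector order: (thr1.a,thr2.a,thr2.b)
[SC] allowed = {0/1/1; 0/1/2; 1/0/1; 1/0/2; 1/1/1; 1/1/2; 2/0/1; 2/0/2; 2/1/1; 2/1/2}
claimed∖SC = {0/0/1}

spurious: thr1.a=0 thr2.a=0 thr2.b=1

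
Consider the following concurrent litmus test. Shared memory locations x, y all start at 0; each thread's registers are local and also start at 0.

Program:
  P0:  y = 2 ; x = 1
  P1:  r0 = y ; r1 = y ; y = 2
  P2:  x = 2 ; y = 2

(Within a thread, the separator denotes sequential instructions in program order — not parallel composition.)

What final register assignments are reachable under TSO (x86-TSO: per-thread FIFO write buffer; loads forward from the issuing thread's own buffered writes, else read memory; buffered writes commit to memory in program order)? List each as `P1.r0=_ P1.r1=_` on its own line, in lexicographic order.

P1.r0=0 P1.r1=0
P1.r0=0 P1.r1=2
P1.r0=2 P1.r1=2

outcome vector order: (P1.r0,P1.r1)
|TSO outcomes| = 3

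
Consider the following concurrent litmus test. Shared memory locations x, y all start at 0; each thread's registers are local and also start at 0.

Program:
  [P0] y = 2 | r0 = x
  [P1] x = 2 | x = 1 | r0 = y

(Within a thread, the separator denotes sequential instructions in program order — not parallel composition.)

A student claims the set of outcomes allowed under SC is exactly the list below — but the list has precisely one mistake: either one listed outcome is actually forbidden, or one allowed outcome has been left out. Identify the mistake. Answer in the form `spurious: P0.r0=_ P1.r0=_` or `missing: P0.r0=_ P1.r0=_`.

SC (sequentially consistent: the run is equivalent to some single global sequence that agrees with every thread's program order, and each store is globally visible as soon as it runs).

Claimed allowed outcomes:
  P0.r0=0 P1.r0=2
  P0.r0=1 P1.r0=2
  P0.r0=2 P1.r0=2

outcome vector order: (P0.r0,P1.r0)
SC (4): 0/2; 1/0; 1/2; 2/2
SC∖claimed = {1/0}

missing: P0.r0=1 P1.r0=0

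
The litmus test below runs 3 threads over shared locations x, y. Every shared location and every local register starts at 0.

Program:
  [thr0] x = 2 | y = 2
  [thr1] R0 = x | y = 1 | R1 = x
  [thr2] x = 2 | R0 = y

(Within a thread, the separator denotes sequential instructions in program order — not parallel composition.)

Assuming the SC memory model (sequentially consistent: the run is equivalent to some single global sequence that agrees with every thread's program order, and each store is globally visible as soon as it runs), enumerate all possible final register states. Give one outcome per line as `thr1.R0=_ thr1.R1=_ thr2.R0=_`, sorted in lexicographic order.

outcome vector order: (thr1.R0,thr1.R1,thr2.R0)
|SC outcomes| = 8

thr1.R0=0 thr1.R1=0 thr2.R0=1
thr1.R0=0 thr1.R1=0 thr2.R0=2
thr1.R0=0 thr1.R1=2 thr2.R0=0
thr1.R0=0 thr1.R1=2 thr2.R0=1
thr1.R0=0 thr1.R1=2 thr2.R0=2
thr1.R0=2 thr1.R1=2 thr2.R0=0
thr1.R0=2 thr1.R1=2 thr2.R0=1
thr1.R0=2 thr1.R1=2 thr2.R0=2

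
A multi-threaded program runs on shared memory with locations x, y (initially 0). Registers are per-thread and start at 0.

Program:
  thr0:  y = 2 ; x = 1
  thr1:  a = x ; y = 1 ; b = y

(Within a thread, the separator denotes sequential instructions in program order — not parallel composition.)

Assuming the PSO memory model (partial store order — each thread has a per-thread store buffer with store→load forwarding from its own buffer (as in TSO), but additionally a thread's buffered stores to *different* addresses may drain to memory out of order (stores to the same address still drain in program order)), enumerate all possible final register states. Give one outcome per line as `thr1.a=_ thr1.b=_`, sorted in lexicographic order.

outcome vector order: (thr1.a,thr1.b)
|PSO outcomes| = 4

thr1.a=0 thr1.b=1
thr1.a=0 thr1.b=2
thr1.a=1 thr1.b=1
thr1.a=1 thr1.b=2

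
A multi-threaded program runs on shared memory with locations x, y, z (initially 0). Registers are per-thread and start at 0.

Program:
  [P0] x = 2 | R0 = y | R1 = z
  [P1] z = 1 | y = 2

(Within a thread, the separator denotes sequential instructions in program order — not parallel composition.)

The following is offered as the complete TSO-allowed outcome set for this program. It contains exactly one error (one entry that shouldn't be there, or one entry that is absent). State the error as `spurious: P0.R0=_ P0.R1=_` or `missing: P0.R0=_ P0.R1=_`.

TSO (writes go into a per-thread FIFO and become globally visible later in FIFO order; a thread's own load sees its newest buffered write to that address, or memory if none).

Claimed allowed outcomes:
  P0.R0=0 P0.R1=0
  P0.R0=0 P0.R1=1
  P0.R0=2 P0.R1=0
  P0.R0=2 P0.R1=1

outcome vector order: (P0.R0,P0.R1)
[TSO] allowed = {00 01 21}
claimed∖TSO = {20}

spurious: P0.R0=2 P0.R1=0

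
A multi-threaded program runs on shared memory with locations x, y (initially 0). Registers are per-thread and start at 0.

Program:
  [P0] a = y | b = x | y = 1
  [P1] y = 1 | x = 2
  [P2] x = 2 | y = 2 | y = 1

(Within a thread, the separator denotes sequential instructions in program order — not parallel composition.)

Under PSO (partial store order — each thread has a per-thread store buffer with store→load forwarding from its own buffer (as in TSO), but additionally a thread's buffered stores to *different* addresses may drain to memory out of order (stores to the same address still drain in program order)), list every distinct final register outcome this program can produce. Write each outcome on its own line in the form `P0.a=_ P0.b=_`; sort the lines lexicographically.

outcome vector order: (P0.a,P0.b)
|PSO outcomes| = 6

P0.a=0 P0.b=0
P0.a=0 P0.b=2
P0.a=1 P0.b=0
P0.a=1 P0.b=2
P0.a=2 P0.b=0
P0.a=2 P0.b=2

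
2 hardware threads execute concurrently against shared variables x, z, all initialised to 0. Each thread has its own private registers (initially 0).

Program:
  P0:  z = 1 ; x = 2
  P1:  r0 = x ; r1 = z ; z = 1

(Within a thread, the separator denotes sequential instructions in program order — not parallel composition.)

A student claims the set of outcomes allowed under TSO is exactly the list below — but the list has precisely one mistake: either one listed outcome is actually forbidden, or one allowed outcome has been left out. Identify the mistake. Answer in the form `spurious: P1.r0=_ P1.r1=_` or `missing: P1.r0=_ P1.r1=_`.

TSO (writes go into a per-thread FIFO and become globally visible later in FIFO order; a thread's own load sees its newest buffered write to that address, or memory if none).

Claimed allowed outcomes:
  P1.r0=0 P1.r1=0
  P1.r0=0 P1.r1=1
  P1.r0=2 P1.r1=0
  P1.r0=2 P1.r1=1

outcome vector order: (P1.r0,P1.r1)
TSO: 3 outcomes — {(0,0); (0,1); (2,1)}
claimed∖TSO = {(2,0)}

spurious: P1.r0=2 P1.r1=0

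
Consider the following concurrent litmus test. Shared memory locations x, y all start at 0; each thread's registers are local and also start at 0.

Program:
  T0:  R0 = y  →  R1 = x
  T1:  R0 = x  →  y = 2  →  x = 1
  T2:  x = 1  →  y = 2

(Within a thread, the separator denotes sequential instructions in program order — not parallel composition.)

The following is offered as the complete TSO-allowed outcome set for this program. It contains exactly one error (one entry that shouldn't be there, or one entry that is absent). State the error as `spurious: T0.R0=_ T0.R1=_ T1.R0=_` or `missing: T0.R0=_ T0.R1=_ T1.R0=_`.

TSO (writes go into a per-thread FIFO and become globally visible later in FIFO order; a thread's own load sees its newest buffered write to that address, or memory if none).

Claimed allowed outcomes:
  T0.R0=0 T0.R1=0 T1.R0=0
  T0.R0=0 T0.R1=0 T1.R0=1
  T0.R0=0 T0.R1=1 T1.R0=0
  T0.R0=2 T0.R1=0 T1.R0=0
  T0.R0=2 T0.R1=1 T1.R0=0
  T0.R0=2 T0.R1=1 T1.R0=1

missing: T0.R0=0 T0.R1=1 T1.R0=1

outcome vector order: (T0.R0,T0.R1,T1.R0)
TSO: 7 outcomes — {0/0/0, 0/0/1, 0/1/0, 0/1/1, 2/0/0, 2/1/0, 2/1/1}
TSO∖claimed = {0/1/1}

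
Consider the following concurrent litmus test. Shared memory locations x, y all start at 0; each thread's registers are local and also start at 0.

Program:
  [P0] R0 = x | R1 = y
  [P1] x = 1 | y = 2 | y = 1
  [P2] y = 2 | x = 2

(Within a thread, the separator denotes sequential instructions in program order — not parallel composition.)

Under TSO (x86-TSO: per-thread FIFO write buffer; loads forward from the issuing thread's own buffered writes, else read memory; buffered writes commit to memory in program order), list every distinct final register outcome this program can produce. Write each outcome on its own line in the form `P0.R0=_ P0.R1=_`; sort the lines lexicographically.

P0.R0=0 P0.R1=0
P0.R0=0 P0.R1=1
P0.R0=0 P0.R1=2
P0.R0=1 P0.R1=0
P0.R0=1 P0.R1=1
P0.R0=1 P0.R1=2
P0.R0=2 P0.R1=1
P0.R0=2 P0.R1=2

outcome vector order: (P0.R0,P0.R1)
|TSO outcomes| = 8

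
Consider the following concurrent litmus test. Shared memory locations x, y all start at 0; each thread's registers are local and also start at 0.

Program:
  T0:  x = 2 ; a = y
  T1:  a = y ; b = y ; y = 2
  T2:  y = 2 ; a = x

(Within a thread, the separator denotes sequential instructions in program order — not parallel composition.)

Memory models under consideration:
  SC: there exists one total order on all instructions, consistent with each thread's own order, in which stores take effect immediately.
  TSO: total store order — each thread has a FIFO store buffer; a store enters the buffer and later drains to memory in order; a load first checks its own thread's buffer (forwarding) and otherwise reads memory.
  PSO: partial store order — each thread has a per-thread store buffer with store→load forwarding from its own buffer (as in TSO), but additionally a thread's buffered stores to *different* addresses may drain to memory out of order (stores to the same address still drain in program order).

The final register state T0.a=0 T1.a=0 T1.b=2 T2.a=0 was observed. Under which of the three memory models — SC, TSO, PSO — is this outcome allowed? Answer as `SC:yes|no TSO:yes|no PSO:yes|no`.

SC:no TSO:yes PSO:yes

outcome vector order: (T0.a,T1.a,T1.b,T2.a)
SC (9): 0/0/0/2, 0/0/2/2, 0/2/2/2, 2/0/0/0, 2/0/0/2, 2/0/2/0, 2/0/2/2, 2/2/2/0, 2/2/2/2
TSO (12): 0/0/0/0, 0/0/0/2, 0/0/2/0, 0/0/2/2, 0/2/2/0, 0/2/2/2, 2/0/0/0, 2/0/0/2, 2/0/2/0, 2/0/2/2, 2/2/2/0, 2/2/2/2
PSO (12): 0/0/0/0, 0/0/0/2, 0/0/2/0, 0/0/2/2, 0/2/2/0, 0/2/2/2, 2/0/0/0, 2/0/0/2, 2/0/2/0, 2/0/2/2, 2/2/2/0, 2/2/2/2
target 0/0/2/0 ∈ {TSO,PSO}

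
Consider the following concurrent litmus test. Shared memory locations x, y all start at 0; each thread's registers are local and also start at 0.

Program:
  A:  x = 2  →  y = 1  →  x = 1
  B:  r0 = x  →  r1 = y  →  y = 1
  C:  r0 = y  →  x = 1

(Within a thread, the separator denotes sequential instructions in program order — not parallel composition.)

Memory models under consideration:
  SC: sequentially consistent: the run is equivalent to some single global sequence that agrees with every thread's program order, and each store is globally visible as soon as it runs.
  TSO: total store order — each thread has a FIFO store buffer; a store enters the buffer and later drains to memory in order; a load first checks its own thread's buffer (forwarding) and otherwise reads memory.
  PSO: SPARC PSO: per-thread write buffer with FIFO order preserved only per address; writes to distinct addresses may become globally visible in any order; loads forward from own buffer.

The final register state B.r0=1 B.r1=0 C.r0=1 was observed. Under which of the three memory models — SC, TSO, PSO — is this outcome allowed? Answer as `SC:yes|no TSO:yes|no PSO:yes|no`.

SC:no TSO:no PSO:yes

outcome vector order: (B.r0,B.r1,C.r0)
under SC → <0 0 0>; <0 0 1>; <0 1 0>; <0 1 1>; <1 0 0>; <1 1 0>; <1 1 1>; <2 0 0>; <2 0 1>; <2 1 0>; <2 1 1>
under TSO → <0 0 0>; <0 0 1>; <0 1 0>; <0 1 1>; <1 0 0>; <1 1 0>; <1 1 1>; <2 0 0>; <2 0 1>; <2 1 0>; <2 1 1>
under PSO → <0 0 0>; <0 0 1>; <0 1 0>; <0 1 1>; <1 0 0>; <1 0 1>; <1 1 0>; <1 1 1>; <2 0 0>; <2 0 1>; <2 1 0>; <2 1 1>
target <1 0 1> ∈ {PSO}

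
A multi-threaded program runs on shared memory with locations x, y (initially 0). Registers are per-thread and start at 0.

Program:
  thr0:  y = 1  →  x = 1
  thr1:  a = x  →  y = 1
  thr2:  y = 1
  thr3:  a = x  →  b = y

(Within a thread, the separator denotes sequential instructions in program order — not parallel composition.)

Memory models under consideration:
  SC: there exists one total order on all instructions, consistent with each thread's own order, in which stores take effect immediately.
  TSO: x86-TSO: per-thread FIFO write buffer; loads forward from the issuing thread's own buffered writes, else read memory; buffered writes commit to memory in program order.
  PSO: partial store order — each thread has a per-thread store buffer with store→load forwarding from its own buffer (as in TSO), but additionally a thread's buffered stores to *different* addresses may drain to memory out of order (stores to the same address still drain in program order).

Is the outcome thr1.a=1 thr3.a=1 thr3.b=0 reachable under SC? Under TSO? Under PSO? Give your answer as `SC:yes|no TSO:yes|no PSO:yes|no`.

outcome vector order: (thr1.a,thr3.a,thr3.b)
under SC → <0 0 0>; <0 0 1>; <0 1 1>; <1 0 0>; <1 0 1>; <1 1 1>
under TSO → <0 0 0>; <0 0 1>; <0 1 1>; <1 0 0>; <1 0 1>; <1 1 1>
under PSO → <0 0 0>; <0 0 1>; <0 1 0>; <0 1 1>; <1 0 0>; <1 0 1>; <1 1 0>; <1 1 1>
target <1 1 0> ∈ {PSO}

SC:no TSO:no PSO:yes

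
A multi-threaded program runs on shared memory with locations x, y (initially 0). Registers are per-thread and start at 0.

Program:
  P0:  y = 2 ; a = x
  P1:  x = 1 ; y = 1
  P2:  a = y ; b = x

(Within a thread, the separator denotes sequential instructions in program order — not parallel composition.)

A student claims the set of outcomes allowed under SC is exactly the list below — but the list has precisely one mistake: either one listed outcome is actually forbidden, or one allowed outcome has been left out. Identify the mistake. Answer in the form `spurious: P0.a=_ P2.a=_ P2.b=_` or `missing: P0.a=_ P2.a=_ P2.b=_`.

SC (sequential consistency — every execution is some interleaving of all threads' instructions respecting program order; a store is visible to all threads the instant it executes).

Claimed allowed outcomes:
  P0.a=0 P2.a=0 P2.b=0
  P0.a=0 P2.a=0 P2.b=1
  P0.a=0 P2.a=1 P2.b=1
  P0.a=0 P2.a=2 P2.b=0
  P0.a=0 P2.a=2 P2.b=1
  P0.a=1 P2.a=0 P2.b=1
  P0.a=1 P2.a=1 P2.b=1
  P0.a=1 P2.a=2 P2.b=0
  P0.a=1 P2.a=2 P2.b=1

outcome vector order: (P0.a,P2.a,P2.b)
SC: 10 outcomes — {(0,0,0) (0,0,1) (0,1,1) (0,2,0) (0,2,1) (1,0,0) (1,0,1) (1,1,1) (1,2,0) (1,2,1)}
SC∖claimed = {(1,0,0)}

missing: P0.a=1 P2.a=0 P2.b=0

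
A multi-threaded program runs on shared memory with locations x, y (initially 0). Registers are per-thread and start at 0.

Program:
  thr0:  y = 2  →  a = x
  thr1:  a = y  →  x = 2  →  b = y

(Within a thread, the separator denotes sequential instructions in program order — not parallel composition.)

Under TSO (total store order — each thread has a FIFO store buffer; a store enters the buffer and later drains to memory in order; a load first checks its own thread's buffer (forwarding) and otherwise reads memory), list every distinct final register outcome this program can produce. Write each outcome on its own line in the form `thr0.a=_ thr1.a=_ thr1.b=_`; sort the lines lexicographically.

outcome vector order: (thr0.a,thr1.a,thr1.b)
|TSO outcomes| = 6

thr0.a=0 thr1.a=0 thr1.b=0
thr0.a=0 thr1.a=0 thr1.b=2
thr0.a=0 thr1.a=2 thr1.b=2
thr0.a=2 thr1.a=0 thr1.b=0
thr0.a=2 thr1.a=0 thr1.b=2
thr0.a=2 thr1.a=2 thr1.b=2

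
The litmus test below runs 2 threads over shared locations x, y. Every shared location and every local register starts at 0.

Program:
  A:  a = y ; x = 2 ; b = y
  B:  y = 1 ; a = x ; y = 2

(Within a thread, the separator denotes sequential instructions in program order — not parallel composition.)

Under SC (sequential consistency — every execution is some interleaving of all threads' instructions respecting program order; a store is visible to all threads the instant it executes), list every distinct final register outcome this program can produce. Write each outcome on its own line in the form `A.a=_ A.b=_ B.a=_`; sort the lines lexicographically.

A.a=0 A.b=0 B.a=2
A.a=0 A.b=1 B.a=0
A.a=0 A.b=1 B.a=2
A.a=0 A.b=2 B.a=0
A.a=0 A.b=2 B.a=2
A.a=1 A.b=1 B.a=0
A.a=1 A.b=1 B.a=2
A.a=1 A.b=2 B.a=0
A.a=1 A.b=2 B.a=2
A.a=2 A.b=2 B.a=0

outcome vector order: (A.a,A.b,B.a)
|SC outcomes| = 10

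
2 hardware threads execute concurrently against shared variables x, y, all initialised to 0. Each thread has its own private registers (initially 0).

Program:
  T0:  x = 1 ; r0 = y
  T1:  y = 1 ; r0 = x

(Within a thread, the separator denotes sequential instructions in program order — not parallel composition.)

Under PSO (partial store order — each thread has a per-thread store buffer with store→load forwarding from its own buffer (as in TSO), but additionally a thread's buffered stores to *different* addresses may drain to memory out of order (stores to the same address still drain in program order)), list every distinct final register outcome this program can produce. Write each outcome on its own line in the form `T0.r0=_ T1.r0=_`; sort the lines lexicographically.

outcome vector order: (T0.r0,T1.r0)
|PSO outcomes| = 4

T0.r0=0 T1.r0=0
T0.r0=0 T1.r0=1
T0.r0=1 T1.r0=0
T0.r0=1 T1.r0=1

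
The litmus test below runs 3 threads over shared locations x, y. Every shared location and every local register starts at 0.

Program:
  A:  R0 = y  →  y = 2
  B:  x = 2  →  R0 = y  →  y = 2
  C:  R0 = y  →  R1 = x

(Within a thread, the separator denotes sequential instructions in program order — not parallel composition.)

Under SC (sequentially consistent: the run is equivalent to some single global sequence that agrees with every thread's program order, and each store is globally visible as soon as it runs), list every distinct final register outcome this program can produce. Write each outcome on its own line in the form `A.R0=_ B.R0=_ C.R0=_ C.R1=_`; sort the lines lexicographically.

A.R0=0 B.R0=0 C.R0=0 C.R1=0
A.R0=0 B.R0=0 C.R0=0 C.R1=2
A.R0=0 B.R0=0 C.R0=2 C.R1=2
A.R0=0 B.R0=2 C.R0=0 C.R1=0
A.R0=0 B.R0=2 C.R0=0 C.R1=2
A.R0=0 B.R0=2 C.R0=2 C.R1=0
A.R0=0 B.R0=2 C.R0=2 C.R1=2
A.R0=2 B.R0=0 C.R0=0 C.R1=0
A.R0=2 B.R0=0 C.R0=0 C.R1=2
A.R0=2 B.R0=0 C.R0=2 C.R1=2

outcome vector order: (A.R0,B.R0,C.R0,C.R1)
|SC outcomes| = 10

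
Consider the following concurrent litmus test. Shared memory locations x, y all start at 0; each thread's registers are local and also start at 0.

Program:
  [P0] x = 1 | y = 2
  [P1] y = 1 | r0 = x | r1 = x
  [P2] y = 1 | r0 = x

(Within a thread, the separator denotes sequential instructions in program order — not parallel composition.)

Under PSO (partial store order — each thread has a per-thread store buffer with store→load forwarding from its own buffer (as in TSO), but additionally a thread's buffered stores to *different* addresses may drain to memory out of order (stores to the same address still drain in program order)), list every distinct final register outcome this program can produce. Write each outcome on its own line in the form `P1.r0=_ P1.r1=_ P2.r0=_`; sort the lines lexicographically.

outcome vector order: (P1.r0,P1.r1,P2.r0)
|PSO outcomes| = 6

P1.r0=0 P1.r1=0 P2.r0=0
P1.r0=0 P1.r1=0 P2.r0=1
P1.r0=0 P1.r1=1 P2.r0=0
P1.r0=0 P1.r1=1 P2.r0=1
P1.r0=1 P1.r1=1 P2.r0=0
P1.r0=1 P1.r1=1 P2.r0=1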